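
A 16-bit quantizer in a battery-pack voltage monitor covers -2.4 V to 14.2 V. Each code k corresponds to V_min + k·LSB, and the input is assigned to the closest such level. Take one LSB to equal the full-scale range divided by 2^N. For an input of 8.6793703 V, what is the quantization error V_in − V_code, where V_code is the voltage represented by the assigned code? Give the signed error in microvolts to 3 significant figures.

Span: 14.2 V − (-2.4 V) = 16.6 V. LSB = 16.6 V / 2^16 ≈ 253.3 µV.
(8.6793703 − (-2.4)) / LSB = 11.0793703 × 65536/16.6 = 43740.8200. Nearest integer: k = 43741.
V_code = V_min + k × range/2^16 = -2.4 + 43741 × 16.6/65536 = 8.6794158936 V.
Error = V_in − V_code = 8.6793703 − (8.6794158936) = −45.6 µV.

−45.6 µV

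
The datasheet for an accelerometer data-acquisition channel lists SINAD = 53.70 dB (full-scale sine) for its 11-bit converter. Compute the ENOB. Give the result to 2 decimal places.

8.63 bits

ENOB = (53.70 − 1.76)/6.02 = 8.6279 bits.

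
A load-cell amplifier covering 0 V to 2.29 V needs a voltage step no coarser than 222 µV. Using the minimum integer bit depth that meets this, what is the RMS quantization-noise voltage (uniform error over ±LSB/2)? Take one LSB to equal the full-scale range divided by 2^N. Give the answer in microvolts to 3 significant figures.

V_FS = 2.29 V.
2.29 V / 222 µV = 10320. Since 2^13 = 8192 and 2^14 = 16384, N = 14.
LSB = 2.29 V ÷ 2^14 = 2.29/16384 V = 139.77 µV.
V_rms = LSB/√12 = 40.3 µV.

40.3 µV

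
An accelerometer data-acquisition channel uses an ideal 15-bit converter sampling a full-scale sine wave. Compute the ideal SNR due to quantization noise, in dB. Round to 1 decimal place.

Ideal quantization SNR: 6.02 × 15 + 1.76 dB = 92.1 dB.

92.1 dB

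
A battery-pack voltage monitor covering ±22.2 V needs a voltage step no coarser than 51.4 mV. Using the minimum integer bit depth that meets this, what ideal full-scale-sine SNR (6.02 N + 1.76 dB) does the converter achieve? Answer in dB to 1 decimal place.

Span: 22.2 V − (-22.2 V) = 44.4 V.
Need 2^N ≥ 44.4 V / 51.4 mV = 863.8 → N_min = 10.
Ideal SNR at N = 10: 6.02·10 + 1.76 = 62.0 dB.

62.0 dB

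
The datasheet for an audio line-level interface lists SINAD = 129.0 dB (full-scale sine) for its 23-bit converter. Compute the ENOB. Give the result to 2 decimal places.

ENOB = (SINAD − 1.76) / 6.02 = (129.0 − 1.76) / 6.02 = 127.24 / 6.02 = 21.1362.

21.14 bits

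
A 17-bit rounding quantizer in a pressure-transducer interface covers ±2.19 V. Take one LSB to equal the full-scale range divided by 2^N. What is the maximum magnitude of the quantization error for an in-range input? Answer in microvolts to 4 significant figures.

16.71 µV

Range = 2.19 − (-2.19) = 4.38 V.
Step size = 4.38/131072 V = 33.4167 µV.
Worst-case error for round-to-nearest is half an LSB: 16.71 µV.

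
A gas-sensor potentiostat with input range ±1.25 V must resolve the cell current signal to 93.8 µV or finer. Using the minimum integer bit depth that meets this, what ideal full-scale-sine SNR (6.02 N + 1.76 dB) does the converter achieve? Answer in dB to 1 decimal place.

92.1 dB

Range = 1.25 − (-1.25) = 2.5 V.
Required number of levels: 2.5/93.8 µV = 26652; smallest N with 2^N ≥ that is 15.
6.02(15) + 1.76 = 92.06 dB.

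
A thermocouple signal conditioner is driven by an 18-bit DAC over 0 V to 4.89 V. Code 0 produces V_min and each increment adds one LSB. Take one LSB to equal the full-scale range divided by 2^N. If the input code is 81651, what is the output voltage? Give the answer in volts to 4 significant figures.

1.523 V

V_FS = 4.89 V. LSB = 4.89 V / 2^18.
Output = V_min + (81651/262144) × range = 0 + 0.311474 × 4.89 V
      = 0 + 1.52311 = 1.52311 V.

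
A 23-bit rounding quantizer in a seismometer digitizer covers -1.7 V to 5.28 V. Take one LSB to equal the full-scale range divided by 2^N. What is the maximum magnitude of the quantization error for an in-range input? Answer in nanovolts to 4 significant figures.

416.0 nV

Range = 5.28 − (-1.7) = 6.98 V.
Step size = 6.98/8388608 V = 0.832081 µV.
Worst-case error for round-to-nearest is half an LSB: 416.0 nV.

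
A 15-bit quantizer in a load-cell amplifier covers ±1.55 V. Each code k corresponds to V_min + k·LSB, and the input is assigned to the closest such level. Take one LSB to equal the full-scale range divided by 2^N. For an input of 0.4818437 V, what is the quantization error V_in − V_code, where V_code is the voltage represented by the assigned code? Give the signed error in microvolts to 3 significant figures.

+23.0 µV

The full-scale span is 1.55 − (-1.55) = 3.1 V. LSB = 3.1 V / 2^15 ≈ 94.60 µV.
Position in LSBs: (0.4818437 − (-1.55)) × 32768/3.1 = 21477.2433; rounding gives k = 21477.
V_code = V_min + k × range/2^15 = -1.55 + 21477 × 3.1/32768 = 0.48182067871 V.
Error = V_in − V_code = 0.4818437 − (0.48182067871) = +23.0 µV.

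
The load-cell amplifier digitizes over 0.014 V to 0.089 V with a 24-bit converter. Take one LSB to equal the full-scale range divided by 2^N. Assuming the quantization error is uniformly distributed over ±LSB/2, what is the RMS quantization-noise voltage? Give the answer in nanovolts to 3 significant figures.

Range = 0.089 − (0.014) = 0.075 V.
One LSB is 0.075 V / 16777216 = 4.4703 nV.
For a uniform distribution on [−LSB/2, +LSB/2], V_rms = LSB/√12 = 4.4703 nV/3.4641 = 1.29 nV.

1.29 nV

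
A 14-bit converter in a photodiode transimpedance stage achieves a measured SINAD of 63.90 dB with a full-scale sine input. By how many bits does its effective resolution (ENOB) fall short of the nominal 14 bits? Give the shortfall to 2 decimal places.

3.68 bits

N_eff = (63.90 − 1.76)/6.02 = 10.3223 bits.
14 − 10.3223 = 3.68 bits below nominal.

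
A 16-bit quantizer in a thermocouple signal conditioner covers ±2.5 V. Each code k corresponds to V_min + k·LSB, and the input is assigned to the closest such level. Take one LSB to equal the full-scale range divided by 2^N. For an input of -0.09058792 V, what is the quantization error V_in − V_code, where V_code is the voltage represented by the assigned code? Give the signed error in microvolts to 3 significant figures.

−27.0 µV

Range = 2.5 − (-2.5) = 5 V. LSB = 5 V / 2^16 ≈ 76.29 µV.
Position in LSBs: (-0.09058792 − (-2.5)) × 65536/5 = 31580.6460; rounding gives k = 31581.
V_code = -2.5 + (31581/65536) × 5 = -0.090560913086 V.
Error = V_in − V_code = -0.09058792 − (-0.090560913086) = −27.0 µV.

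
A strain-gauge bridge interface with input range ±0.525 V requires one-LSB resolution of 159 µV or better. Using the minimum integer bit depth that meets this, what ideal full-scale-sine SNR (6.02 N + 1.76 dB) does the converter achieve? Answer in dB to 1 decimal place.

Range = 0.525 − (-0.525) = 1.05 V.
Required number of levels: 1.05/159 µV = 6603.8; smallest N with 2^N ≥ that is 13.
6.02(13) + 1.76 = 80.02 dB.

80.0 dB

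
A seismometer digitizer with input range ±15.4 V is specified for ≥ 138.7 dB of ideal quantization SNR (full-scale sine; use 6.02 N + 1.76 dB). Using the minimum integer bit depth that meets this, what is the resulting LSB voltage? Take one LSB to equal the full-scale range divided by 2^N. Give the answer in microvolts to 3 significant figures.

3.67 µV

Full-scale range = 15.4 V − (-15.4 V) = 30.8 V.
N ≥ (138.7 − 1.76)/6.02 = 22.748 → N_min = 23.
LSB = 30.8 V / 2^23 = 3.67 µV.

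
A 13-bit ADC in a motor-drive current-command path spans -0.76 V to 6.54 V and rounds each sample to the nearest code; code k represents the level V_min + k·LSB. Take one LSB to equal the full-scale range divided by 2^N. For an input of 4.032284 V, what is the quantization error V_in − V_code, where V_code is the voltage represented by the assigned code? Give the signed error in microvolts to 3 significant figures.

The full-scale span is 6.54 − (-0.76) = 7.3 V. LSB = 7.3 V / 2^13 ≈ 0.8911 mV.
(V_in − V_min)/LSB = (4.032284 − (-0.76)) × 8192/7.3 = 5377.8617 → nearest code k = 5378.
Reconstructed level: -0.76 + 5378 × 7.3/8192 V = 4.032407227 V.
Error = V_in − V_code = 4.032284 − (4.032407227) = −123 µV.

−123 µV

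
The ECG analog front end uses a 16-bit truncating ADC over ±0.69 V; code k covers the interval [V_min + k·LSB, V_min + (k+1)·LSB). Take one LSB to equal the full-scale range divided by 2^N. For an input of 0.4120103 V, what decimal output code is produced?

Span: 0.69 V − (-0.69 V) = 1.38 V. LSB = 1.38 V / 2^16 ≈ 21.06 µV.
V_in − V_min = 0.4120103 − (-0.69) = 1.1020103 V.
Divide by LSB: 1.1020103 × 65536/1.38 = 52334.3094.
Truncating gives code 52334.

52334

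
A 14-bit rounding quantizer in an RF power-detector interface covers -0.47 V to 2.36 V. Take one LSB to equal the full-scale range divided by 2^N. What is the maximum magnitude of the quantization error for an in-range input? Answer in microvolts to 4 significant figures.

86.36 µV

Full-scale range = 2.36 V − (-0.47 V) = 2.83 V.
LSB = 2.83 V / 2^14 = 172.729 µV.
Worst-case error for round-to-nearest is half an LSB: 86.36 µV.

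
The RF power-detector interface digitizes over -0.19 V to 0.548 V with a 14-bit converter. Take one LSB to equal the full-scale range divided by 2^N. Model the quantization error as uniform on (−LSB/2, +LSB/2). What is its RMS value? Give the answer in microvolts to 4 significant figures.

Range = 0.548 − (-0.19) = 0.738 V.
LSB = 0.738 V / 2^14 = 45.0439 µV.
For a uniform distribution on [−LSB/2, +LSB/2], V_rms = LSB/√12 = 45.0439 µV/3.4641 = 13.00 µV.

13.00 µV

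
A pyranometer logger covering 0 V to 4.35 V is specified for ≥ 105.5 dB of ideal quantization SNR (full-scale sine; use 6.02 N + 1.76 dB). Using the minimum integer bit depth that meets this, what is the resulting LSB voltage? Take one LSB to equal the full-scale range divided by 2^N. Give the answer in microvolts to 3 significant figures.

V_FS = 4.35 V.
6.02 N + 1.76 ≥ 105.5 gives N ≥ 17.233, so the minimum integer is 18.
Step size = 4.35/262144 V = 16.6 µV.

16.6 µV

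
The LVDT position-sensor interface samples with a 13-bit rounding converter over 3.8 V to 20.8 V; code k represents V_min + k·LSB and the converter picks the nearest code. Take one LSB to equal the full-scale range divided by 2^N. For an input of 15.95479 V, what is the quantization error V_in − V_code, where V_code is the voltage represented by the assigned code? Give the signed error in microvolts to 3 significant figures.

+371 µV

Range = 20.8 − (3.8) = 17 V. LSB = 17 V / 2^13 ≈ 2.075 mV.
(V_in − V_min)/LSB = (15.95479 − (3.8)) × 8192/17 = 5857.1788 → nearest code k = 5857.
V_code = 3.8 + (5857/8192) × 17 = 15.95441895 V.
e = 15.95479 − (15.95441895) = +371 µV.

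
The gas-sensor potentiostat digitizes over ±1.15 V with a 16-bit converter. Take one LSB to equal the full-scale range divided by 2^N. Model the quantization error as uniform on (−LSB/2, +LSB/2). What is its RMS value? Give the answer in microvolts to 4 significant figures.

10.13 µV

Span: 1.15 V − (-1.15 V) = 2.3 V.
LSB = 2.3 V / 2^16 = 35.0952 µV.
For a uniform distribution on [−LSB/2, +LSB/2], V_rms = LSB/√12 = 35.0952 µV/3.4641 = 10.13 µV.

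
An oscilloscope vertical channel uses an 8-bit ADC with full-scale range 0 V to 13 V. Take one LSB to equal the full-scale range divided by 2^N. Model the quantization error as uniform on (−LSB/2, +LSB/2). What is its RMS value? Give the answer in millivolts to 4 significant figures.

Range is 13 V.
LSB = 13 V ÷ 2^8 = 13/256 V = 50.7813 mV.
For a uniform distribution on [−LSB/2, +LSB/2], V_rms = LSB/√12 = 50.7813 mV/3.4641 = 14.66 mV.

14.66 mV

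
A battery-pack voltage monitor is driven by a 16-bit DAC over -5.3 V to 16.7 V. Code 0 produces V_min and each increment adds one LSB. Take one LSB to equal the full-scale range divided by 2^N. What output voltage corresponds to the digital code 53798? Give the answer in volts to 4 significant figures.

Full-scale range = 16.7 V − (-5.3 V) = 22 V. LSB = 22 V / 2^16.
V_out = V_min + code × LSB = -5.3 V + 53798 × 22 V / 65536
      = -5.3 + 18.0596 = 12.7596 V.

12.76 V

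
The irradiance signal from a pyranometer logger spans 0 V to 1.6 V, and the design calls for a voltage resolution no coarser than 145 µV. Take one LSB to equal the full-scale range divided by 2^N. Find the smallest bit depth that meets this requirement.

14 bits

V_FS = 1.6 V.
Need 2^N ≥ 1.6 V / 145 µV = 11030 → N_min = 14.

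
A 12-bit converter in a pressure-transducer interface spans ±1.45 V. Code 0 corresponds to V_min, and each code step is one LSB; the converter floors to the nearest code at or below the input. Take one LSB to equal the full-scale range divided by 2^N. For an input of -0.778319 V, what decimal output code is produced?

Span: 1.45 V − (-1.45 V) = 2.9 V. LSB = 2.9 V / 2^12 ≈ 0.7080 mV.
code = ⌊(V_in − V_min)/LSB⌋ = ⌊(V_in − V_min) × 2^12 / range⌋
     = ⌊(-0.778319 − (-1.45)) × 4096 / 2.9⌋ = ⌊0.671681 × 4096/2.9⌋
     = ⌊948.692⌋ = 948.

948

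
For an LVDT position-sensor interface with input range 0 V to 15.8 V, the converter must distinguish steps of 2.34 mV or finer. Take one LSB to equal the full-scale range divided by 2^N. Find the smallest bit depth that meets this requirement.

Range is 15.8 V.
Need 2^N ≥ 15.8 V / 2.34 mV = 6752 → N_min = 13.

13 bits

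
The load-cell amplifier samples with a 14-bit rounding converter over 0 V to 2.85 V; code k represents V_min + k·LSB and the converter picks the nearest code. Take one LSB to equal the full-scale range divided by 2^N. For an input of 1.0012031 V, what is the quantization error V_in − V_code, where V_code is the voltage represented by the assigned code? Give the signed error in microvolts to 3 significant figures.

Full-scale range = 2.85 V. LSB = 2.85 V / 2^14 ≈ 174.0 µV.
(V_in − V_min)/LSB = (1.0012031 − (0)) × 16384/2.85 = 5755.6883 → nearest code k = 5756.
V_code = V_min + k × range/2^14 = 0 + 5756 × 2.85/16384 = 1.0012573242 V.
Error = V_in − V_code = 1.0012031 − (1.0012573242) = −54.2 µV.

−54.2 µV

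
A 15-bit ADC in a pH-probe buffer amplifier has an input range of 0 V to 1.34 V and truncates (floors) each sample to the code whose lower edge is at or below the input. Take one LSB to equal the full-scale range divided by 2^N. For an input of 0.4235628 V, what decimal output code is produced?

Range is 1.34 V. LSB = 1.34 V / 2^15 ≈ 40.89 µV.
V_in − V_min = 0.4235628 − (0) = 0.4235628 V.
Divide by LSB: 0.4235628 × 32768/1.34 = 10357.6909.
Truncating gives code 10357.

10357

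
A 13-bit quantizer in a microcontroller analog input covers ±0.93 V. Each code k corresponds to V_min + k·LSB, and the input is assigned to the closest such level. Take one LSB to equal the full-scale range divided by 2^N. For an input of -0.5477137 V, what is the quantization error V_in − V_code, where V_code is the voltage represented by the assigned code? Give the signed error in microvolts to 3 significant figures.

Full-scale range = 0.93 V − (-0.93 V) = 1.86 V. LSB = 1.86 V / 2^13 ≈ 227.1 µV.
(V_in − V_min)/LSB = (-0.5477137 − (-0.93)) × 8192/1.86 = 1683.7040 → nearest code k = 1684.
V_code = V_min + k × range/2^13 = -0.93 + 1684 × 1.86/8192 = -0.5476464844 V.
Error = V_in − V_code = -0.5477137 − (-0.5476464844) = −67.2 µV.

−67.2 µV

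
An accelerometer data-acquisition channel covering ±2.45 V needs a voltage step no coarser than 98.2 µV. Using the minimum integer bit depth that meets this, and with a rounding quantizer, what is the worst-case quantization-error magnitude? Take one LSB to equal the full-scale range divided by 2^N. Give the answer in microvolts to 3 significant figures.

37.4 µV

Range = 2.45 − (-2.45) = 4.9 V.
Need 2^N ≥ 4.9 V / 98.2 µV = 49900 → N_min = 16.
One LSB is 4.9 V / 65536 = 74.768 µV.
Max error for round-to-nearest is LSB/2 = 37.4 µV.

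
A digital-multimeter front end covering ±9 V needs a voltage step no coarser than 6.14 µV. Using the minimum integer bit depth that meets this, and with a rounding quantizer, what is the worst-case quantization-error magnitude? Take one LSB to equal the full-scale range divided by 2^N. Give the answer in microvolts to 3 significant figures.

Full-scale range = 9 V − (-9 V) = 18 V.
18 V / 6.14 µV = 2.932e6. Since 2^21 = 2097152 and 2^22 = 4194304, N = 22.
One LSB is 18 V / 4194304 = 4.2915 µV.
|e|_max = LSB/2 = 2.15 µV.

2.15 µV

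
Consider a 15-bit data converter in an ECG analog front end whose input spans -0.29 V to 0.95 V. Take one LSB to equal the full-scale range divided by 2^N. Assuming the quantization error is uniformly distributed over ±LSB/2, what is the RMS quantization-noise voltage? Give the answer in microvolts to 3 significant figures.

The full-scale span is 0.95 − (-0.29) = 1.24 V.
LSB = 1.24 V / 2^15 = 37.842 µV.
For a uniform distribution on [−LSB/2, +LSB/2], V_rms = LSB/√12 = 37.842 µV/3.4641 = 10.9 µV.

10.9 µV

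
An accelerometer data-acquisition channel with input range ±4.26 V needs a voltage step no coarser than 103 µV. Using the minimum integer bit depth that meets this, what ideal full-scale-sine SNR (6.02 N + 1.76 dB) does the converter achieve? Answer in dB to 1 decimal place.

Span: 4.26 V − (-4.26 V) = 8.52 V.
Required number of levels: 8.52/103 µV = 82718; smallest N with 2^N ≥ that is 17.
SNR = 6.02 × 17 + 1.76 = 104.10 dB.

104.1 dB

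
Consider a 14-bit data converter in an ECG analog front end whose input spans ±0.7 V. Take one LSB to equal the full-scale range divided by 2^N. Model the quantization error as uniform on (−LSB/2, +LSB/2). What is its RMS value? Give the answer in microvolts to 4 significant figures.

24.67 µV

Span: 0.7 V − (-0.7 V) = 1.4 V.
Step size = 1.4/16384 V = 85.4492 µV.
σ_q = LSB/√12 = 85.4492 µV/3.4641 = 24.67 µV.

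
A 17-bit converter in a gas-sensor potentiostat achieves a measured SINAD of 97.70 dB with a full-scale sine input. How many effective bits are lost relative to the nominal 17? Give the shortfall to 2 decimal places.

Effective bits = (97.70 − 1.76)/6.02 = 15.9369.
Shortfall = 17 − 15.9369 = 1.0631 bits.

1.06 bits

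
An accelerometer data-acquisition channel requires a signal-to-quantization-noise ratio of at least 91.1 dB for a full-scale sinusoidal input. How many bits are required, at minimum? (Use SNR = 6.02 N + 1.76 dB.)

15 bits

N ≥ (91.1 − 1.76)/6.02 = 14.841 → N_min = 15.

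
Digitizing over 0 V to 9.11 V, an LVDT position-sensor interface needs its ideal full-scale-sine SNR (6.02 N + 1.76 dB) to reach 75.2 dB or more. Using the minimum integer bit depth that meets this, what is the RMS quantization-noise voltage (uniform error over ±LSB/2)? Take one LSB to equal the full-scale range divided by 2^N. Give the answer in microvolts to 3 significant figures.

Range is 9.11 V.
6.02 N + 1.76 ≥ 75.2 gives N ≥ 12.199, so the minimum integer is 13.
LSB = 9.11 V ÷ 2^13 = 9.11/8192 V = 1.1121 mV.
RMS noise = LSB/√12 = 321 µV.

321 µV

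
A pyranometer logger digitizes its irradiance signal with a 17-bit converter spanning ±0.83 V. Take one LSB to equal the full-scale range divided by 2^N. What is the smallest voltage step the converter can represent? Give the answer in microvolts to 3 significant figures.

Span: 0.83 V − (-0.83 V) = 1.66 V.
There are 2^17 = 131072 steps.
LSB = 1.66 V / 2^17 = 12.7 µV.

12.7 µV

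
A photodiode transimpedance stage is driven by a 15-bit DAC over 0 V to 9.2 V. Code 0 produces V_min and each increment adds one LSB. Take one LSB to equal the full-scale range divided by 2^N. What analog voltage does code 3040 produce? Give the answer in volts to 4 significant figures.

Range is 9.2 V. LSB = 9.2 V / 2^15.
Output = V_min + (3040/32768) × range = 0 + 0.0927734 × 9.2 V
      = 0 + 0.853516 = 0.853516 V.

0.8535 V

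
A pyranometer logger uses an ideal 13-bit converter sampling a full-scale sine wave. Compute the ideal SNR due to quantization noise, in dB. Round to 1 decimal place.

For an ideal N-bit converter with full-scale sine input, SNR = 6.02 N + 1.76 dB. SNR = 6.02 × 13 + 1.76 = 78.26 + 1.76 = 80.02 dB.

80.0 dB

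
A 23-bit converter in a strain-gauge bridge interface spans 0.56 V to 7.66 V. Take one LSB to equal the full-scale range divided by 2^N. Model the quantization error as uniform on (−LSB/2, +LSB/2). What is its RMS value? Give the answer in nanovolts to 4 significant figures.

244.3 nV

Span: 7.66 V − (0.56 V) = 7.1 V.
LSB = 7.1 V ÷ 2^23 = 7.1/8388608 V = 0.846386 µV.
σ_q = LSB/√12 = 0.846386 µV/3.4641 = 244.3 nV.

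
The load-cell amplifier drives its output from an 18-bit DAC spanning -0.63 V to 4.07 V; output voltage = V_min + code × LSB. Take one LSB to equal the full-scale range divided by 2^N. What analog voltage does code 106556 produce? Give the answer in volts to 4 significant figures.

1.280 V

Full-scale range = 4.07 V − (-0.63 V) = 4.7 V. LSB = 4.7 V / 2^18.
V_out = V_min + code × LSB = -0.63 V + 106556 × 4.7 V / 262144
      = -0.63 V + 1.91045 V = 1.28045 V.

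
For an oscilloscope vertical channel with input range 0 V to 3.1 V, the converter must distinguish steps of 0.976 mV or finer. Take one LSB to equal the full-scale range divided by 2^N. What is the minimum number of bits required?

12 bits

Range is 3.1 V.
Levels needed ≥ 3.1/0.976 mV = 3176. 2^12 = 4096 suffices, so N_min = 12.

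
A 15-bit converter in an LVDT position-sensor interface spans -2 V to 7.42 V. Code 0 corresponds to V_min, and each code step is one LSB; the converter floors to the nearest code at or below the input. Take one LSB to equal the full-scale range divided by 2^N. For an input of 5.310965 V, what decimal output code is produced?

Span: 7.42 V − (-2 V) = 9.42 V. LSB = 9.42 V / 2^15 ≈ 287.5 µV.
(V_in − V_min) × 2^15/range = (5.310965 − (-2)) × 32768/9.42 = 25431.603.
Floor → code = 25431.

25431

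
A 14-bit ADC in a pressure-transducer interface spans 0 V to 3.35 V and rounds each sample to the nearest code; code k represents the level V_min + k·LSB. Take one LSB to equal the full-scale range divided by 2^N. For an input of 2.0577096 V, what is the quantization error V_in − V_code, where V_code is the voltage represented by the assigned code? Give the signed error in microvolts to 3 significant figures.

V_FS = 3.35 V. LSB = 3.35 V / 2^14 ≈ 204.5 µV.
(V_in − V_min)/LSB = (2.0577096 − (0)) × 16384/3.35 = 10063.7355 → nearest code k = 10064.
V_code = V_min + k × range/2^14 = 0 + 10064 × 3.35/16384 = 2.0577636719 V.
V_in − V_code = 2.0577096 − (2.0577636719) = −54.1 µV.

−54.1 µV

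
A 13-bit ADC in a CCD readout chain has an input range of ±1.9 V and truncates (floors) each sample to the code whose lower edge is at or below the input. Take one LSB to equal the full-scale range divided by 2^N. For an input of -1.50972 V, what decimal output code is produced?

841

Full-scale range = 1.9 V − (-1.9 V) = 3.8 V. LSB = 3.8 V / 2^13 ≈ 463.9 µV.
V_in − V_min = -1.50972 − (-1.9) = 0.39028 V.
Divide by LSB: 0.39028 × 8192/3.8 = 841.3615.
Truncating gives code 841.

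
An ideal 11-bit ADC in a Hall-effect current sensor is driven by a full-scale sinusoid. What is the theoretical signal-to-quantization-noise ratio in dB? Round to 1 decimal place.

68.0 dB

Ideal quantization SNR: 6.02 × 11 + 1.76 dB = 68.0 dB.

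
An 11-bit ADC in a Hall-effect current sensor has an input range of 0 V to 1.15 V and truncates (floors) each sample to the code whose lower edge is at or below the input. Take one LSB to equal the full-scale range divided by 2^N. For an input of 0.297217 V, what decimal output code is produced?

V_FS = 1.15 V. LSB = 1.15 V / 2^11 ≈ 0.5615 mV.
code = ⌊(V_in − V_min)/LSB⌋ = ⌊(V_in − V_min) × 2^11 / range⌋
     = ⌊(0.297217 − (0)) × 2048 / 1.15⌋ = ⌊0.297217 × 2048/1.15⌋
     = ⌊529.305⌋ = 529.

529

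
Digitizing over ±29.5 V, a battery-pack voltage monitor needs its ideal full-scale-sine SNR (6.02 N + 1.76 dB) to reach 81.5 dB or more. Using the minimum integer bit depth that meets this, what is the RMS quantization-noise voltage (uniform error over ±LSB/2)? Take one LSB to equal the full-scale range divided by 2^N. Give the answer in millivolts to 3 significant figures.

1.04 mV

Range = 29.5 − (-29.5) = 59 V.
N ≥ (81.5 − 1.76)/6.02 = 13.246 → N_min = 14.
LSB = 59 V ÷ 2^14 = 59/16384 V = 3.6011 mV.
V_rms = LSB/√12 = 1.04 mV.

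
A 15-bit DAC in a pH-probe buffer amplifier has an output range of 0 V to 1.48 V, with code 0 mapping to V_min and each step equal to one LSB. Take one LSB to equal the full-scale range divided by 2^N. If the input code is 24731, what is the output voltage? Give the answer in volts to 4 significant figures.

1.117 V

Range is 1.48 V. LSB = 1.48 V / 2^15.
Output = V_min + (24731/32768) × range = 0 + 0.754730 × 1.48 V
      = 0 + 1.11700 = 1.11700 V.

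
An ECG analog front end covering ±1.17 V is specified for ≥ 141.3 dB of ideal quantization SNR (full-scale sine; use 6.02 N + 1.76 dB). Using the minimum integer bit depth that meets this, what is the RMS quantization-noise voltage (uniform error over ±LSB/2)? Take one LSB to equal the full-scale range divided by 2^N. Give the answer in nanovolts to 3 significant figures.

Span: 1.17 V − (-1.17 V) = 2.34 V.
6.02 N + 1.76 ≥ 141.3 gives N ≥ 23.179, so the minimum integer is 24.
Step size = 2.34/16777216 V = 139.47 nV.
V_rms = LSB/√12 = 40.3 nV.

40.3 nV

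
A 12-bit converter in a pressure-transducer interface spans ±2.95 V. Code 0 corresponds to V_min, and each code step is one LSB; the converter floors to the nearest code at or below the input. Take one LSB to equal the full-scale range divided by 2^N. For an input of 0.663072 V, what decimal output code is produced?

Range = 2.95 − (-2.95) = 5.9 V. LSB = 5.9 V / 2^12 ≈ 1.440 mV.
code = ⌊(V_in − V_min)/LSB⌋ = ⌊(V_in − V_min) × 2^12 / range⌋
     = ⌊(0.663072 − (-2.95)) × 4096 / 5.9⌋ = ⌊3.613072 × 4096/5.9⌋
     = ⌊2508.329⌋ = 2508.

2508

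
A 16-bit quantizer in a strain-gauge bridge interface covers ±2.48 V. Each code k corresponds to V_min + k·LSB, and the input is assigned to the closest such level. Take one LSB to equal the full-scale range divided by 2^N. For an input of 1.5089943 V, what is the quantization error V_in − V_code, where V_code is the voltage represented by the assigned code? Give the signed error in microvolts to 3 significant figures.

Range = 2.48 − (-2.48) = 4.96 V. LSB = 4.96 V / 2^16 ≈ 75.68 µV.
(1.5089943 − (-2.48)) / LSB = 3.9889943 × 65536/4.96 = 52706.1957. Nearest integer: k = 52706.
V_code = V_min + k × range/2^16 = -2.48 + 52706 × 4.96/65536 = 1.5089794922 V.
V_in − V_code = 1.5089943 − (1.5089794922) = +14.8 µV.

+14.8 µV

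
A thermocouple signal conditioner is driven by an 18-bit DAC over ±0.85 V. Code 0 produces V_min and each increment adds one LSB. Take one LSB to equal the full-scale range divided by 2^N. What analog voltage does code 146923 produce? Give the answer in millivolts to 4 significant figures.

Range = 0.85 − (-0.85) = 1.7 V. LSB = 1.7 V / 2^18.
V_out = -0.85 + 146923 × (1.7/262144) V
      = -0.85 + 0.952794 = 0.102794 V.

102.8 mV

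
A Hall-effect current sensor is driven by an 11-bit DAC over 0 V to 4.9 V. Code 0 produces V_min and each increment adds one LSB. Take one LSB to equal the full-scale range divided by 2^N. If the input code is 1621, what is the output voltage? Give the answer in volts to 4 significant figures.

Span = 4.9 V. LSB = 4.9 V / 2^11.
V_out = 0 + 1621 × (4.9/2048) V
      = 0 + 3.87837 = 3.87837 V.

3.878 V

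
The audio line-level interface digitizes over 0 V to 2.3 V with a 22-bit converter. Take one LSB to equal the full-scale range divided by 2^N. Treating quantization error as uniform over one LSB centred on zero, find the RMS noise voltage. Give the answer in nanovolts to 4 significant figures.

Range is 2.3 V.
LSB = 2.3 V / 2^22 = 0.548363 µV.
RMS of a uniform error over width LSB is LSB/√12 = 158.3 nV.

158.3 nV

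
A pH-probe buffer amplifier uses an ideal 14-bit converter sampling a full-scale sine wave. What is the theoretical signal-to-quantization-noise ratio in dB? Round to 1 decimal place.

6.02(14) + 1.76 = 84.28 + 1.76 = 86.04 dB.

86.0 dB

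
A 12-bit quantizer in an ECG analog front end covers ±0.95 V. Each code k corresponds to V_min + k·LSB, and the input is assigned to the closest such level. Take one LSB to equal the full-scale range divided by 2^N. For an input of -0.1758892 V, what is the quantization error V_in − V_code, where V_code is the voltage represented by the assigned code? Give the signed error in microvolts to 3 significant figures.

−83.5 µV

The full-scale span is 0.95 − (-0.95) = 1.9 V. LSB = 1.9 V / 2^12 ≈ 463.9 µV.
(V_in − V_min)/LSB = (-0.1758892 − (-0.95)) × 4096/1.9 = 1668.8199 → nearest code k = 1669.
V_code = -0.95 + (1669/4096) × 1.9 = -0.1758056641 V.
e = -0.1758892 − (-0.1758056641) = −83.5 µV.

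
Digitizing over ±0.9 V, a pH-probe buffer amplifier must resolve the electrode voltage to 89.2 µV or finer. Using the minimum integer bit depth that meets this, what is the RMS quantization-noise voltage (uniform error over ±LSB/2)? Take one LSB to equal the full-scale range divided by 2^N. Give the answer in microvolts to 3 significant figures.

Span: 0.9 V − (-0.9 V) = 1.8 V.
Required number of levels: 1.8/89.2 µV = 20179; smallest N with 2^N ≥ that is 15.
LSB = 1.8 V ÷ 2^15 = 1.8/32768 V = 54.932 µV.
V_rms = LSB/√12 = 15.9 µV.

15.9 µV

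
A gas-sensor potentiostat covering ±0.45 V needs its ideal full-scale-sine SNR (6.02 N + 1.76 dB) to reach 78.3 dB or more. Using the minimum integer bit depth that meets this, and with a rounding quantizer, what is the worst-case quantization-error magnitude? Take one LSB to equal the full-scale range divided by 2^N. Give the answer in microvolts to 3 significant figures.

54.9 µV

Full-scale range = 0.45 V − (-0.45 V) = 0.9 V.
6.02 N + 1.76 ≥ 78.3 gives N ≥ 12.714, so the minimum integer is 13.
Step size = 0.9/8192 V = 109.86 µV.
Max error for round-to-nearest is LSB/2 = 54.9 µV.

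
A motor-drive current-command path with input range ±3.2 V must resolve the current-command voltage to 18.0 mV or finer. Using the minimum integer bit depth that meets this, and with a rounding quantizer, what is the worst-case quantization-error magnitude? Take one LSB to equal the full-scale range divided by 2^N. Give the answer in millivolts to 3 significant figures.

6.25 mV

Range = 3.2 − (-3.2) = 6.4 V.
Need 2^N ≥ 6.4 V / 18.0 mV = 355.6 → N_min = 9.
LSB = 6.4 V / 2^9 = 12.500 mV.
Half an LSB is 6.25 mV.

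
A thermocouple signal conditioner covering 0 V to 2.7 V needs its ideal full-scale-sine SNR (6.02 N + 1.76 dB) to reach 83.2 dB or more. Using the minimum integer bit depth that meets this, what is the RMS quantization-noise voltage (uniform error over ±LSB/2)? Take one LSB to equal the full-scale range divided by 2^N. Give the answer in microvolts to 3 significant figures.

47.6 µV

V_FS = 2.7 V.
Solving 6.02 N ≥ 83.2 − 1.76: N ≥ 13.528. Round up → N = 14.
One LSB is 2.7 V / 16384 = 164.79 µV.
σ_q = LSB/√12 = 164.79 µV/3.4641 = 47.6 µV.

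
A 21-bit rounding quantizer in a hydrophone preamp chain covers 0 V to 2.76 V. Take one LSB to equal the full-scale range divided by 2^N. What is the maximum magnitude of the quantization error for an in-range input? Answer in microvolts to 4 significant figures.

V_FS = 2.76 V.
Step size = 2.76/2097152 V = 1.31607 µV.
|e|_max = LSB/2 = 0.6580 µV.

0.6580 µV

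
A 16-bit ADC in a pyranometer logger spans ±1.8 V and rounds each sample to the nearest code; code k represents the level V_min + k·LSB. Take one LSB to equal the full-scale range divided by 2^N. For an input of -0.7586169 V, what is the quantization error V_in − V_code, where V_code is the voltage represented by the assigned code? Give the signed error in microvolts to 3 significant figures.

The full-scale span is 1.8 − (-1.8) = 3.6 V. LSB = 3.6 V / 2^16 ≈ 54.93 µV.
(V_in − V_min)/LSB = (-0.7586169 − (-1.8)) × 65536/3.6 = 18957.8008 → nearest code k = 18958.
Reconstructed level: -1.8 + 18958 × 3.6/65536 V = -0.75860595703 V.
Error = V_in − V_code = -0.7586169 − (-0.75860595703) = −10.9 µV.

−10.9 µV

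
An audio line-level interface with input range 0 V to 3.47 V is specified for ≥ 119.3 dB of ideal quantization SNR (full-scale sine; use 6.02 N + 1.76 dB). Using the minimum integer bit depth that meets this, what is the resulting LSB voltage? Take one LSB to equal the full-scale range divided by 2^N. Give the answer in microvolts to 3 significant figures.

3.31 µV

Span = 3.47 V.
Required N = ⌈(119.3 − 1.76)/6.02⌉ = ⌈19.525⌉ = 20.
One LSB is 3.47 V / 1048576 = 3.31 µV.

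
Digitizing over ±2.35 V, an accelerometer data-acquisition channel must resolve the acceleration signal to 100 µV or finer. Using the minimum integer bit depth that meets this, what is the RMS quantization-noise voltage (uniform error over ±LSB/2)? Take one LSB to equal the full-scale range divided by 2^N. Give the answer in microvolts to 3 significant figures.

Range = 2.35 − (-2.35) = 4.7 V.
4.7 V / 100 µV = 47000. Since 2^15 = 32768 and 2^16 = 65536, N = 16.
LSB = 4.7 V / 2^16 = 71.716 µV.
RMS noise = LSB/√12 = 20.7 µV.

20.7 µV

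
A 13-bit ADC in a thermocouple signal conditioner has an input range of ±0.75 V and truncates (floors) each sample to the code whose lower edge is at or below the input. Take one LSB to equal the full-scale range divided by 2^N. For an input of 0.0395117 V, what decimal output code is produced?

Range = 0.75 − (-0.75) = 1.5 V. LSB = 1.5 V / 2^13 ≈ 183.1 µV.
code = ⌊(V_in − V_min)/LSB⌋ = ⌊(V_in − V_min) × 2^13 / range⌋
     = ⌊(0.0395117 − (-0.75)) × 8192 / 1.5⌋ = ⌊0.7895117 × 8192/1.5⌋
     = ⌊4311.787⌋ = 4311.

4311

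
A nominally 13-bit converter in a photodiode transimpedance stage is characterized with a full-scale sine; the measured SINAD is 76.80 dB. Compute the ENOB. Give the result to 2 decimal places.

12.47 bits

Inverting SNR = 6.02 N + 1.76: N_eff = (76.80 − 1.76)/6.02 = 12.4651.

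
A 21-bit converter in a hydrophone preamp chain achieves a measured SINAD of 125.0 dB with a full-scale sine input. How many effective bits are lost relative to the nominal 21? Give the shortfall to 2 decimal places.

Effective bits = (125.0 − 1.76)/6.02 = 20.4718.
Lost resolution: 21 − 20.4718 = 0.5282 bits.

0.53 bits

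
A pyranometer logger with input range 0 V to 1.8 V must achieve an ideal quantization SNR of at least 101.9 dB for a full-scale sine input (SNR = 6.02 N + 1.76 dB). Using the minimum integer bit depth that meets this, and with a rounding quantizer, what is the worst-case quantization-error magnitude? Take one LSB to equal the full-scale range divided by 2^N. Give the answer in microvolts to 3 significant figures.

6.87 µV

Span = 1.8 V.
Solving 6.02 N ≥ 101.9 − 1.76: N ≥ 16.635. Round up → N = 17.
Step size = 1.8/131072 V = 13.733 µV.
|e|_max = LSB/2 = 6.87 µV.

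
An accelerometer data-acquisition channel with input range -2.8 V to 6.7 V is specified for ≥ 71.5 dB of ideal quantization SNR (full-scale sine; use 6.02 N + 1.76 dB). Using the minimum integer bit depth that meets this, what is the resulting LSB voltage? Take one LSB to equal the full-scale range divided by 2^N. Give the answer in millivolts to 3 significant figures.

2.32 mV

The full-scale span is 6.7 − (-2.8) = 9.5 V.
Solving 6.02 N ≥ 71.5 − 1.76: N ≥ 11.585. Round up → N = 12.
LSB = 9.5 V ÷ 2^12 = 9.5/4096 V = 2.32 mV.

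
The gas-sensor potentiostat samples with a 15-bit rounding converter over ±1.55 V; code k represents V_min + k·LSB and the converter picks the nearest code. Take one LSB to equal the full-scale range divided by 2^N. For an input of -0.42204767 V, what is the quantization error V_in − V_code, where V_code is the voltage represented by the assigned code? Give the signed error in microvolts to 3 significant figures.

The full-scale span is 1.55 − (-1.55) = 3.1 V. LSB = 3.1 V / 2^15 ≈ 94.60 µV.
(V_in − V_min)/LSB = (-0.42204767 − (-1.55)) × 32768/3.1 = 11922.8200 → nearest code k = 11923.
V_code = -1.55 + (11923/32768) × 3.1 = -0.42203063965 V.
Error = V_in − V_code = -0.42204767 − (-0.42203063965) = −17.0 µV.

−17.0 µV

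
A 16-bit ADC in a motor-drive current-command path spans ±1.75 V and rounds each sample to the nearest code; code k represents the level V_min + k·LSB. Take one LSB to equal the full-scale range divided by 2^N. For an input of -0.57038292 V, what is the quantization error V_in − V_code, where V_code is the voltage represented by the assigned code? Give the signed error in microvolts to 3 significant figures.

Full-scale range = 1.75 V − (-1.75 V) = 3.5 V. LSB = 3.5 V / 2^16 ≈ 53.41 µV.
(V_in − V_min)/LSB = (-0.57038292 − (-1.75)) × 65536/3.5 = 22087.8243 → nearest code k = 22088.
V_code = -1.75 + (22088/65536) × 3.5 = -0.57037353516 V.
e = -0.57038292 − (-0.57037353516) = −9.38 µV.

−9.38 µV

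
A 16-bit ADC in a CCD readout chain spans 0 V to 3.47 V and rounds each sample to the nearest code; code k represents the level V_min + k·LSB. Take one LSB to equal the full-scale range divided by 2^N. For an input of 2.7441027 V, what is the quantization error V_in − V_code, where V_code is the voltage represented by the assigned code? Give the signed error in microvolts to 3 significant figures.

Range is 3.47 V. LSB = 3.47 V / 2^16 ≈ 52.95 µV.
(2.7441027 − (0)) / LSB = 2.7441027 × 65536/3.47 = 51826.3731. Nearest integer: k = 51826.
V_code = 0 + (51826/65536) × 3.47 = 2.7440829468 V.
Error = V_in − V_code = 2.7441027 − (2.7440829468) = +19.8 µV.

+19.8 µV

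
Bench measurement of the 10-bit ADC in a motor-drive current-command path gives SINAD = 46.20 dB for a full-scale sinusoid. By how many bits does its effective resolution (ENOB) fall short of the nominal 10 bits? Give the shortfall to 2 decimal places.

N_eff = (46.20 − 1.76)/6.02 = 7.3821 bits.
Shortfall = 10 − 7.3821 = 2.6179 bits.

2.62 bits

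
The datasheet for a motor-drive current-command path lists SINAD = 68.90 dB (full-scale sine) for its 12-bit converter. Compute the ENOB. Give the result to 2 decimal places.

11.15 bits

ENOB = (68.90 − 1.76)/6.02 = 11.1528 bits.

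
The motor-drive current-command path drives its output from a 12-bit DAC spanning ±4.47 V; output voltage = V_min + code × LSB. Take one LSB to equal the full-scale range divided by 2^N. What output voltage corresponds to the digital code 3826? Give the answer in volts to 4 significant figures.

Range = 4.47 − (-4.47) = 8.94 V. LSB = 8.94 V / 2^12.
V_out = -4.47 + 3826 × (8.94/4096) V
      = -4.47 + 8.35069 = 3.88069 V.

3.881 V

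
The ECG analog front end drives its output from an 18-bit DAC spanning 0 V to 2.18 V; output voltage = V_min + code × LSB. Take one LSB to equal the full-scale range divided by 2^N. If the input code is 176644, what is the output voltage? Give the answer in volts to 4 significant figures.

1.469 V

Span = 2.18 V. LSB = 2.18 V / 2^18.
V_out = 0 + 176644 × (2.18/262144) V
      = 0 + 1.46898 = 1.46898 V.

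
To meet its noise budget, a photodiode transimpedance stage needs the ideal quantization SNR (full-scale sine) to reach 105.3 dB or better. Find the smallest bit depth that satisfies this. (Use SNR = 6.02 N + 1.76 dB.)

N ≥ (105.3 − 1.76)/6.02 = 17.199 → N_min = 18.

18 bits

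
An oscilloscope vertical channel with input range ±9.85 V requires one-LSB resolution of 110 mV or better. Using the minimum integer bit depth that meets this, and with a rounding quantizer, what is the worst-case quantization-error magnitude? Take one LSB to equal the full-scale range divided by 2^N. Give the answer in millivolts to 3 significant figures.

38.5 mV

Range = 9.85 − (-9.85) = 19.7 V.
Need 2^N ≥ 19.7 V / 110 mV = 179.1 → N_min = 8.
LSB = 19.7 V / 2^8 = 76.953 mV.
|e|_max = LSB/2 = 38.5 mV.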